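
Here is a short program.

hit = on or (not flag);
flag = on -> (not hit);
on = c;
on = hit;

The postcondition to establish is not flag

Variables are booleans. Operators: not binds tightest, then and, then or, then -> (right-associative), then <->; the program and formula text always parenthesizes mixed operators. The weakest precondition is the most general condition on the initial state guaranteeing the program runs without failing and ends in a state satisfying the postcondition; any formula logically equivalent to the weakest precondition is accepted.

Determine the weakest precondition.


Working backward. After the program, not flag must hold.
Before on := hit: not flag
Before on := c: not flag
Before flag := on -> (not hit): not (on -> (not hit))
Before hit := on or (not flag): not (on -> (not (on or (not flag))))
Answer: WP = not (on -> (not (on or (not flag))))


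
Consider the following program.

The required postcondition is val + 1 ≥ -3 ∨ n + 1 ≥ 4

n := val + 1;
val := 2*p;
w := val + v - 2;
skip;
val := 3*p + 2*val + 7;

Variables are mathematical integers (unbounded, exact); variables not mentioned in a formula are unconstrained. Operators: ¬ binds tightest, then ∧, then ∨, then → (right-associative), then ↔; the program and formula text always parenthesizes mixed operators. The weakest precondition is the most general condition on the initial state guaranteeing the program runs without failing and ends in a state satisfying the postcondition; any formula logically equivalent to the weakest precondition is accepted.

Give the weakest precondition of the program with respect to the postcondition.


Working backward. After the program, the postcondition val + 1 ≥ -3 ∨ n + 1 ≥ 4 must hold; in canonical form it is val ≥ -4 ∨ n ≥ 3.
Before val := 3*p + 2*val + 7: 3*p + 2*val ≥ -11 ∨ n ≥ 3
Before skip: 3*p + 2*val ≥ -11 ∨ n ≥ 3
Before w := val + v - 2: 3*p + 2*val ≥ -11 ∨ n ≥ 3
Before val := 2*p: 7*p ≥ -11 ∨ n ≥ 3
Before n := val + 1: 7*p ≥ -11 ∨ val ≥ 2
Answer: WP = 7*p ≥ -11 ∨ val ≥ 2


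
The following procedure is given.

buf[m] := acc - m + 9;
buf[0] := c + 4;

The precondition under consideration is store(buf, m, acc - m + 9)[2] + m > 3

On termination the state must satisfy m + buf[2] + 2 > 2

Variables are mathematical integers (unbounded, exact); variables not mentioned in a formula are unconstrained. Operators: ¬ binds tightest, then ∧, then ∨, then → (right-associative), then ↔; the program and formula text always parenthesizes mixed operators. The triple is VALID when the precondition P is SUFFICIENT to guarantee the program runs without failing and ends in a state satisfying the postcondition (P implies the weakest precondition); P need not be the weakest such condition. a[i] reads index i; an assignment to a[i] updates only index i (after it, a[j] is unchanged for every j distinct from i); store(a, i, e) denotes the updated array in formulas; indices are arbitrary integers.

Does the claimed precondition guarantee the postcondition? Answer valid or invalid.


Working backward. After the program, the postcondition m + buf[2] + 2 > 2 must hold; in canonical form it is buf[2] + m > 0.
Before buf[0] := c + 4: buf[2] + m > 0
Before buf[m] := acc - m + 9: store(buf, m, acc - m + 9)[2] + m > 0
The weakest precondition is store(buf, m, acc - m + 9)[2] + m > 0.
Check whether store(buf, m, acc - m + 9)[2] + m > 3 implies it.
Every state satisfying the precondition satisfies the weakest precondition: the implication holds.
Answer: valid


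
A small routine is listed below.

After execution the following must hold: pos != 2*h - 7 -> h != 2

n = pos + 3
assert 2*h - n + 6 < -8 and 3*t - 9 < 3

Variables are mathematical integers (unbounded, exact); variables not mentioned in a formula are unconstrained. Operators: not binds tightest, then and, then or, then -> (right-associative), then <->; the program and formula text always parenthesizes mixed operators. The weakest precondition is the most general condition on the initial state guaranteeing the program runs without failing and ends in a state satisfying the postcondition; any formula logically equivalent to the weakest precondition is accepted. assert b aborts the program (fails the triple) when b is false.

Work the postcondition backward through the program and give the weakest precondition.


Working backward. After the program, pos != 2*h - 7 -> h != 2 must hold.
Before assert 2*h - n + 6 < -8 and 3*t - 9 < 3: 2*h < n - 14 and 3*t < 12 and (pos != 2*h - 7 -> h != 2)
Before n := pos + 3: 2*h < pos - 11 and 3*t < 12 and (pos != 2*h - 7 -> h != 2)
Answer: WP = 2*h < pos - 11 and 3*t < 12 and (pos != 2*h - 7 -> h != 2)


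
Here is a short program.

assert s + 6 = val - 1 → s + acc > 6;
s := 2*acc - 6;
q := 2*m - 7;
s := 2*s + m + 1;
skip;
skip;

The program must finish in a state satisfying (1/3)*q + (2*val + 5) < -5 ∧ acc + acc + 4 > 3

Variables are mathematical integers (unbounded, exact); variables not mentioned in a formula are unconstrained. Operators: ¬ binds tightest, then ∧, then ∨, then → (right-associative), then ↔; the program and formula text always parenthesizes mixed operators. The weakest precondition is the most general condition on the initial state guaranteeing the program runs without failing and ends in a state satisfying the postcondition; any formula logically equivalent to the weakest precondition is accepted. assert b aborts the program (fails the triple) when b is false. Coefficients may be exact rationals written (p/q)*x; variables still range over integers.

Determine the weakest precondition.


Working backward. After the program, the postcondition (1/3)*q + (2*val + 5) < -5 ∧ acc + acc + 4 > 3 must hold; in canonical form it is (1/3)*q + 2*val < -10 ∧ 2*acc > -1.
Before skip: (1/3)*q + 2*val < -10 ∧ 2*acc > -1
Before skip: (1/3)*q + 2*val < -10 ∧ 2*acc > -1
Before s := 2*s + m + 1: (1/3)*q + 2*val < -10 ∧ 2*acc > -1
Before q := 2*m - 7: (2/3)*m + 2*val < -23/3 ∧ 2*acc > -1
Before s := 2*acc - 6: (2/3)*m + 2*val < -23/3 ∧ 2*acc > -1
Before assert s + 6 = val - 1 → s + acc > 6: (s = val - 7 → acc + s > 6) ∧ (2/3)*m + 2*val < -23/3 ∧ 2*acc > -1
Answer: WP = (s = val - 7 → acc + s > 6) ∧ (2/3)*m + 2*val < -23/3 ∧ 2*acc > -1


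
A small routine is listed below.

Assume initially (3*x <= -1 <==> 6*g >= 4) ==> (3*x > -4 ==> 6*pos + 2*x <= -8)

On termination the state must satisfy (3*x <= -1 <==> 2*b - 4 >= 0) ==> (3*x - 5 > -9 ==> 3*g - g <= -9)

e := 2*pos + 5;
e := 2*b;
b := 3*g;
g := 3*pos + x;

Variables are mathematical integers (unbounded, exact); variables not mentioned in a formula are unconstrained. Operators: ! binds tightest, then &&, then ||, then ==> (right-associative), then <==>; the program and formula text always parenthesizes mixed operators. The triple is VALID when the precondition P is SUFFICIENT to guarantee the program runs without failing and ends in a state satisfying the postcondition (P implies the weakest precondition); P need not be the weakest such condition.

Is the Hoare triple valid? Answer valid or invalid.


Working backward. After the program, the postcondition (3*x <= -1 <==> 2*b - 4 >= 0) ==> (3*x - 5 > -9 ==> 3*g - g <= -9) must hold; in canonical form it is (3*x <= -1 <==> 2*b >= 4) ==> (3*x > -4 ==> 2*g <= -9).
Before g := 3*pos + x: (3*x <= -1 <==> 2*b >= 4) ==> (3*x > -4 ==> 6*pos + 2*x <= -9)
Before b := 3*g: (3*x <= -1 <==> 6*g >= 4) ==> (3*x > -4 ==> 6*pos + 2*x <= -9)
Before e := 2*b: (3*x <= -1 <==> 6*g >= 4) ==> (3*x > -4 ==> 6*pos + 2*x <= -9)
Before e := 2*pos + 5: (3*x <= -1 <==> 6*g >= 4) ==> (3*x > -4 ==> 6*pos + 2*x <= -9)
The weakest precondition is (3*x <= -1 <==> 6*g >= 4) ==> (3*x > -4 ==> 6*pos + 2*x <= -9).
Check whether (3*x <= -1 <==> 6*g >= 4) ==> (3*x > -4 ==> 6*pos + 2*x <= -8) implies it.
Countermodel: at the initial state g = 1, pos = -1, x = -1, the precondition holds but the weakest precondition fails.
Answer: invalid


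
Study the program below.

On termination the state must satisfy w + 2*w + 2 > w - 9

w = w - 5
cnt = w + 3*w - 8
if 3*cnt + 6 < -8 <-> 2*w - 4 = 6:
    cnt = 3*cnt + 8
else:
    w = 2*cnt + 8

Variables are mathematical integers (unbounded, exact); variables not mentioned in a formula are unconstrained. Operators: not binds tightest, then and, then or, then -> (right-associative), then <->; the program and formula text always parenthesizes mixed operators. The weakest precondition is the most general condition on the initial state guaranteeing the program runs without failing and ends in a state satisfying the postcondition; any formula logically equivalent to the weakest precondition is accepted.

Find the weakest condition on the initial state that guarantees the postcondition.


Working backward. After the program, the postcondition w + 2*w + 2 > w - 9 must hold; in canonical form it is 2*w > -11.
Then branch requires 2*w > -11; else branch requires 4*cnt > -27.
Before the if: ((3*cnt < -14 <-> 2*w = 10) -> 2*w > -11) and ((not (3*cnt < -14 <-> 2*w = 10)) -> 4*cnt > -27)
Before cnt := w + 3*w - 8: ((12*w < 10 <-> 2*w = 10) -> 2*w > -11) and ((not (12*w < 10 <-> 2*w = 10)) -> 16*w > 5)
Before w := w - 5: ((12*w < 70 <-> 2*w = 20) -> 2*w > -1) and ((not (12*w < 70 <-> 2*w = 20)) -> 16*w > 85)
Answer: WP = ((12*w < 70 <-> 2*w = 20) -> 2*w > -1) and ((not (12*w < 70 <-> 2*w = 20)) -> 16*w > 85)


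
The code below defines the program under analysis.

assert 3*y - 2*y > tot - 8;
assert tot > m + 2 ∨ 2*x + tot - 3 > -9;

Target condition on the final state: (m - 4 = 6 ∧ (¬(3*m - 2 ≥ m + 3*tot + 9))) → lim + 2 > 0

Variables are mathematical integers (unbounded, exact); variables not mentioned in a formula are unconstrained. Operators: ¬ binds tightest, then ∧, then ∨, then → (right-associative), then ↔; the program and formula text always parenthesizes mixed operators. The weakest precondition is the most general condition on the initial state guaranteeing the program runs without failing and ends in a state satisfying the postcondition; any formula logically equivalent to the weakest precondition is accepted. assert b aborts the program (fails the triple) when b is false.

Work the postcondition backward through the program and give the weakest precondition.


Working backward. After the program, the postcondition (m - 4 = 6 ∧ (¬(3*m - 2 ≥ m + 3*tot + 9))) → lim + 2 > 0 must hold; in canonical form it is (m = 10 ∧ (¬(2*m ≥ 3*tot + 11))) → lim > -2.
Before assert tot > m + 2 ∨ 2*x + tot - 3 > -9: (tot > m + 2 ∨ tot + 2*x > -6) ∧ ((m = 10 ∧ (¬(2*m ≥ 3*tot + 11))) → lim > -2)
Before assert 3*y - 2*y > tot - 8: y > tot - 8 ∧ (tot > m + 2 ∨ tot + 2*x > -6) ∧ ((m = 10 ∧ (¬(2*m ≥ 3*tot + 11))) → lim > -2)
Answer: WP = y > tot - 8 ∧ (tot > m + 2 ∨ tot + 2*x > -6) ∧ ((m = 10 ∧ (¬(2*m ≥ 3*tot + 11))) → lim > -2)


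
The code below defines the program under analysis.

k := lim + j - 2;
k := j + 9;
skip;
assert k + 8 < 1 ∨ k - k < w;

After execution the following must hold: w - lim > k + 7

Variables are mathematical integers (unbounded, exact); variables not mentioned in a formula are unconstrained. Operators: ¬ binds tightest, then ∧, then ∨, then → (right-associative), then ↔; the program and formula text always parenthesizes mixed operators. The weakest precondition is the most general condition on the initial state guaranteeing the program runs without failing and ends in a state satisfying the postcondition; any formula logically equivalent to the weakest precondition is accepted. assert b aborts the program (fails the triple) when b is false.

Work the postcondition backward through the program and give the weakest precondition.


Working backward. After the program, the postcondition w - lim > k + 7 must hold; in canonical form it is w > k + lim + 7.
Before assert k + 8 < 1 ∨ k - k < w: (k < -7 ∨ w > 0) ∧ w > k + lim + 7
Before skip: (k < -7 ∨ w > 0) ∧ w > k + lim + 7
Before k := j + 9: (j < -16 ∨ w > 0) ∧ w > j + lim + 16
Before k := lim + j - 2: (j < -16 ∨ w > 0) ∧ w > j + lim + 16
Answer: WP = (j < -16 ∨ w > 0) ∧ w > j + lim + 16


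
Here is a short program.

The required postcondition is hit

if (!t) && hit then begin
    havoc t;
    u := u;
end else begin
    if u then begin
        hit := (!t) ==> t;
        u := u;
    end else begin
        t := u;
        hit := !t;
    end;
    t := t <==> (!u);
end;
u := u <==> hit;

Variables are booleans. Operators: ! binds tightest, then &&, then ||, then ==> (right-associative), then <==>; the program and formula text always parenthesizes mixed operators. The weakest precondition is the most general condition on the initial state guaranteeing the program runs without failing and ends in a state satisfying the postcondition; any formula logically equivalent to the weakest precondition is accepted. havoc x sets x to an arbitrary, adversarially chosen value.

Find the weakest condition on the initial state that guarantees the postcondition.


Working backward. After the program, hit must hold.
Before u := u <==> hit: hit
Then branch requires hit; else branch requires u ==> ((!t) ==> t).
Before the if: (((!t) && hit) ==> hit) && ((!((!t) && hit)) ==> (u ==> ((!t) ==> t)))
Answer: WP = (((!t) && hit) ==> hit) && ((!((!t) && hit)) ==> (u ==> ((!t) ==> t)))


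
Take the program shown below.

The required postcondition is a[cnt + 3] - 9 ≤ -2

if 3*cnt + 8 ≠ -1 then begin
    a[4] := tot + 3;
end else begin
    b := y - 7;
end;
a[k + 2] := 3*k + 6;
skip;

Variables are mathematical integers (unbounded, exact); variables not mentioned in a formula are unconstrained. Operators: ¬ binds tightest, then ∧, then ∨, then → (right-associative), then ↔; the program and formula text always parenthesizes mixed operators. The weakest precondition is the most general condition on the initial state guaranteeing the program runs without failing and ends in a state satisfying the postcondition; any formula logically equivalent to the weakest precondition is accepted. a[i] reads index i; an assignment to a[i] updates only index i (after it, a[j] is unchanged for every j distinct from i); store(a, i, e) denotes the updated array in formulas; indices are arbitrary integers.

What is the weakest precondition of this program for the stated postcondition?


Working backward. After the program, the postcondition a[cnt + 3] - 9 ≤ -2 must hold; in canonical form it is a[cnt + 3] ≤ 7.
Before skip: a[cnt + 3] ≤ 7
Before a[k + 2] := 3*k + 6: store(a, k + 2, 3*k + 6)[cnt + 3] ≤ 7
Then branch requires store(store(a, 4, tot + 3), k + 2, 3*k + 6)[cnt + 3] ≤ 7; else branch requires store(a, k + 2, 3*k + 6)[cnt + 3] ≤ 7.
Before the if: (3*cnt ≠ -9 → store(store(a, 4, tot + 3), k + 2, 3*k + 6)[cnt + 3] ≤ 7) ∧ ((¬(3*cnt ≠ -9)) → store(a, k + 2, 3*k + 6)[cnt + 3] ≤ 7)
Answer: WP = (3*cnt ≠ -9 → store(store(a, 4, tot + 3), k + 2, 3*k + 6)[cnt + 3] ≤ 7) ∧ ((¬(3*cnt ≠ -9)) → store(a, k + 2, 3*k + 6)[cnt + 3] ≤ 7)


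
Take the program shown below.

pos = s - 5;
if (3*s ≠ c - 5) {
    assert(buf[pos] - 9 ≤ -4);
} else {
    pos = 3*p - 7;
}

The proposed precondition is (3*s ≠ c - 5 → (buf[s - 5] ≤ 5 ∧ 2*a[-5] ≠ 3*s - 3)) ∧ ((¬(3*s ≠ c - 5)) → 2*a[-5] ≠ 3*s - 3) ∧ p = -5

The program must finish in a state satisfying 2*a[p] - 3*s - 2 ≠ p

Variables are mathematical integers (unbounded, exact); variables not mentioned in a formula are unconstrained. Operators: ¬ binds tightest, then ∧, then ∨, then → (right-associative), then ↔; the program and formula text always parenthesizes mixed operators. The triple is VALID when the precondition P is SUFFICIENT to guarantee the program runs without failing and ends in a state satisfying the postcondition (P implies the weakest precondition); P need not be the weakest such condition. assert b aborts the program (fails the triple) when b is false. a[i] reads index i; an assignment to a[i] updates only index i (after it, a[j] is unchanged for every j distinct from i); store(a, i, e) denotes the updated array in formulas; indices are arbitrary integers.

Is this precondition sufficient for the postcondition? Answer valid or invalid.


Working backward. After the program, the postcondition 2*a[p] - 3*s - 2 ≠ p must hold; in canonical form it is 2*a[p] ≠ p + 3*s + 2.
Then branch requires buf[pos] ≤ 5 ∧ 2*a[p] ≠ p + 3*s + 2; else branch requires 2*a[p] ≠ p + 3*s + 2.
Before the if: (3*s ≠ c - 5 → (buf[pos] ≤ 5 ∧ 2*a[p] ≠ p + 3*s + 2)) ∧ ((¬(3*s ≠ c - 5)) → 2*a[p] ≠ p + 3*s + 2)
Before pos := s - 5: (3*s ≠ c - 5 → (buf[s - 5] ≤ 5 ∧ 2*a[p] ≠ p + 3*s + 2)) ∧ ((¬(3*s ≠ c - 5)) → 2*a[p] ≠ p + 3*s + 2)
The weakest precondition is (3*s ≠ c - 5 → (buf[s - 5] ≤ 5 ∧ 2*a[p] ≠ p + 3*s + 2)) ∧ ((¬(3*s ≠ c - 5)) → 2*a[p] ≠ p + 3*s + 2).
Check whether (3*s ≠ c - 5 → (buf[s - 5] ≤ 5 ∧ 2*a[-5] ≠ 3*s - 3)) ∧ ((¬(3*s ≠ c - 5)) → 2*a[-5] ≠ 3*s - 3) ∧ p = -5 implies it.
Every state satisfying the precondition satisfies the weakest precondition: the implication holds.
Answer: valid


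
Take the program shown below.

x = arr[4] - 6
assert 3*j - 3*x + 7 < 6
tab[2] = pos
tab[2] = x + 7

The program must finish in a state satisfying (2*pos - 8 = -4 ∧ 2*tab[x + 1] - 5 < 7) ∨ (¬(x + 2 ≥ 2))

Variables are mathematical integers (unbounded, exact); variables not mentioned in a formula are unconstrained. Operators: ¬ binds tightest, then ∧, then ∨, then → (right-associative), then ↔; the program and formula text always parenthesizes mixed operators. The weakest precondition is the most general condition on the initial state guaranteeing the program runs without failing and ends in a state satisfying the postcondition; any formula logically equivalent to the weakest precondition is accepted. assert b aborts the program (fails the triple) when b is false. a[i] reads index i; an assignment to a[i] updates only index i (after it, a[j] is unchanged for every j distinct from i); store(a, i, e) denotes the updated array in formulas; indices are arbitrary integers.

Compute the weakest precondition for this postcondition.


Working backward. After the program, the postcondition (2*pos - 8 = -4 ∧ 2*tab[x + 1] - 5 < 7) ∨ (¬(x + 2 ≥ 2)) must hold; in canonical form it is (2*pos = 4 ∧ 2*tab[x + 1] < 12) ∨ (¬(x ≥ 0)).
Before tab[2] := x + 7: (2*pos = 4 ∧ 2*store(tab, 2, x + 7)[x + 1] < 12) ∨ (¬(x ≥ 0))
Before tab[2] := pos: (2*pos = 4 ∧ 2*store(store(tab, 2, pos), 2, x + 7)[x + 1] < 12) ∨ (¬(x ≥ 0))
Before assert 3*j - 3*x + 7 < 6: 3*j < 3*x - 1 ∧ ((2*pos = 4 ∧ 2*store(store(tab, 2, pos), 2, x + 7)[x + 1] < 12) ∨ (¬(x ≥ 0)))
Before x := arr[4] - 6: 3*j < 3*arr[4] - 19 ∧ ((2*pos = 4 ∧ 2*store(store(tab, 2, pos), 2, arr[4] + 1)[arr[4] - 5] < 12) ∨ (¬(arr[4] ≥ 6)))
Answer: WP = 3*j < 3*arr[4] - 19 ∧ ((2*pos = 4 ∧ 2*store(store(tab, 2, pos), 2, arr[4] + 1)[arr[4] - 5] < 12) ∨ (¬(arr[4] ≥ 6)))


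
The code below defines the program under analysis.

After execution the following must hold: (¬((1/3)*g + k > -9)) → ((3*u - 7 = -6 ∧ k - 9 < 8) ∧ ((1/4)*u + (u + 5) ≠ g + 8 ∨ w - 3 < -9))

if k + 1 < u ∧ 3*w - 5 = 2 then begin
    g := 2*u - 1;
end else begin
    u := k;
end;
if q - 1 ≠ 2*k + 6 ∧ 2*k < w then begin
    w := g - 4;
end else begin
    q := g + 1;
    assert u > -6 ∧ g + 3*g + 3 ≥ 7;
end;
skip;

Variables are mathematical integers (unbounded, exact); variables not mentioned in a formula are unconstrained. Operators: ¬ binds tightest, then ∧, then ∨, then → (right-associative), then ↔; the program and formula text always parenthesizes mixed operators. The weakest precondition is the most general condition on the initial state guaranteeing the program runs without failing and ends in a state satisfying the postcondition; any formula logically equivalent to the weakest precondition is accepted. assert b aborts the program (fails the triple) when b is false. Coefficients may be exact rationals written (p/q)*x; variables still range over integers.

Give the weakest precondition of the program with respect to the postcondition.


Working backward. After the program, the postcondition (¬((1/3)*g + k > -9)) → ((3*u - 7 = -6 ∧ k - 9 < 8) ∧ ((1/4)*u + (u + 5) ≠ g + 8 ∨ w - 3 < -9)) must hold; in canonical form it is (¬((1/3)*g + k > -9)) → (3*u = 1 ∧ k < 17 ∧ ((5/4)*u ≠ g + 3 ∨ w < -6)).
Before skip: (¬((1/3)*g + k > -9)) → (3*u = 1 ∧ k < 17 ∧ ((5/4)*u ≠ g + 3 ∨ w < -6))
Then branch requires (¬((1/3)*g + k > -9)) → (3*u = 1 ∧ k < 17 ∧ ((5/4)*u ≠ g + 3 ∨ g < -2)); else branch requires u > -6 ∧ 4*g ≥ 4 ∧ ((¬((1/3)*g + k > -9)) → (3*u = 1 ∧ k < 17 ∧ ((5/4)*u ≠ g + 3 ∨ w < -6))).
Before the if: ((q ≠ 2*k + 7 ∧ 2*k < w) → ((¬((1/3)*g + k > -9)) → (3*u = 1 ∧ k < 17 ∧ ((5/4)*u ≠ g + 3 ∨ g < -2)))) ∧ ((¬(q ≠ 2*k + 7 ∧ 2*k < w)) → (u > -6 ∧ 4*g ≥ 4 ∧ ((¬((1/3)*g + k > -9)) → (3*u = 1 ∧ k < 17 ∧ ((5/4)*u ≠ g + 3 ∨ w < -6)))))
Then branch requires ((q ≠ 2*k + 7 ∧ 2*k < w) → ((¬(k + (2/3)*u > -26/3)) → (3*u = 1 ∧ k < 17 ∧ ((3/4)*u ≠ -2 ∨ 2*u < -1)))) ∧ ((¬(q ≠ 2*k + 7 ∧ 2*k < w)) → (u > -6 ∧ 8*u ≥ 8 ∧ ((¬(k + (2/3)*u > -26/3)) → (3*u = 1 ∧ k < 17 ∧ ((3/4)*u ≠ -2 ∨ w < -6))))); else branch requires ((q ≠ 2*k + 7 ∧ 2*k < w) → ((¬((1/3)*g + k > -9)) → (3*k = 1 ∧ k < 17 ∧ ((5/4)*k ≠ g + 3 ∨ g < -2)))) ∧ ((¬(q ≠ 2*k + 7 ∧ 2*k < w)) → (k > -6 ∧ 4*g ≥ 4 ∧ ((¬((1/3)*g + k > -9)) → (3*k = 1 ∧ k < 17 ∧ ((5/4)*k ≠ g + 3 ∨ w < -6))))).
Before the if: ((k < u - 1 ∧ 3*w = 7) → (((q ≠ 2*k + 7 ∧ 2*k < w) → ((¬(k + (2/3)*u > -26/3)) → (3*u = 1 ∧ k < 17 ∧ ((3/4)*u ≠ -2 ∨ 2*u < -1)))) ∧ ((¬(q ≠ 2*k + 7 ∧ 2*k < w)) → (u > -6 ∧ 8*u ≥ 8 ∧ ((¬(k + (2/3)*u > -26/3)) → (3*u = 1 ∧ k < 17 ∧ ((3/4)*u ≠ -2 ∨ w < -6))))))) ∧ ((¬(k < u - 1 ∧ 3*w = 7)) → (((q ≠ 2*k + 7 ∧ 2*k < w) → ((¬((1/3)*g + k > -9)) → (3*k = 1 ∧ k < 17 ∧ ((5/4)*k ≠ g + 3 ∨ g < -2)))) ∧ ((¬(q ≠ 2*k + 7 ∧ 2*k < w)) → (k > -6 ∧ 4*g ≥ 4 ∧ ((¬((1/3)*g + k > -9)) → (3*k = 1 ∧ k < 17 ∧ ((5/4)*k ≠ g + 3 ∨ w < -6)))))))
Answer: WP = ((k < u - 1 ∧ 3*w = 7) → (((q ≠ 2*k + 7 ∧ 2*k < w) → ((¬(k + (2/3)*u > -26/3)) → (3*u = 1 ∧ k < 17 ∧ ((3/4)*u ≠ -2 ∨ 2*u < -1)))) ∧ ((¬(q ≠ 2*k + 7 ∧ 2*k < w)) → (u > -6 ∧ 8*u ≥ 8 ∧ ((¬(k + (2/3)*u > -26/3)) → (3*u = 1 ∧ k < 17 ∧ ((3/4)*u ≠ -2 ∨ w < -6))))))) ∧ ((¬(k < u - 1 ∧ 3*w = 7)) → (((q ≠ 2*k + 7 ∧ 2*k < w) → ((¬((1/3)*g + k > -9)) → (3*k = 1 ∧ k < 17 ∧ ((5/4)*k ≠ g + 3 ∨ g < -2)))) ∧ ((¬(q ≠ 2*k + 7 ∧ 2*k < w)) → (k > -6 ∧ 4*g ≥ 4 ∧ ((¬((1/3)*g + k > -9)) → (3*k = 1 ∧ k < 17 ∧ ((5/4)*k ≠ g + 3 ∨ w < -6)))))))


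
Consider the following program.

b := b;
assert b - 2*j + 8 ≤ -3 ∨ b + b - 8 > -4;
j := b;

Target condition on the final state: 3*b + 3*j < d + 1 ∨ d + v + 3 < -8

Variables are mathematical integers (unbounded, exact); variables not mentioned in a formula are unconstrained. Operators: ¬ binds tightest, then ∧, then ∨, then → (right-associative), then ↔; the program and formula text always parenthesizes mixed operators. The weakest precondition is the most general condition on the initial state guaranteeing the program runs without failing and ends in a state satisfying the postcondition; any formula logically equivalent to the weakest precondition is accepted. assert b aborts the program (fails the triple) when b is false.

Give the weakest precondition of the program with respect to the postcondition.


Working backward. After the program, the postcondition 3*b + 3*j < d + 1 ∨ d + v + 3 < -8 must hold; in canonical form it is 3*b + 3*j < d + 1 ∨ d + v < -11.
Before j := b: 6*b < d + 1 ∨ d + v < -11
Before assert b - 2*j + 8 ≤ -3 ∨ b + b - 8 > -4: (b ≤ 2*j - 11 ∨ 2*b > 4) ∧ (6*b < d + 1 ∨ d + v < -11)
Before b := b: (b ≤ 2*j - 11 ∨ 2*b > 4) ∧ (6*b < d + 1 ∨ d + v < -11)
Answer: WP = (b ≤ 2*j - 11 ∨ 2*b > 4) ∧ (6*b < d + 1 ∨ d + v < -11)


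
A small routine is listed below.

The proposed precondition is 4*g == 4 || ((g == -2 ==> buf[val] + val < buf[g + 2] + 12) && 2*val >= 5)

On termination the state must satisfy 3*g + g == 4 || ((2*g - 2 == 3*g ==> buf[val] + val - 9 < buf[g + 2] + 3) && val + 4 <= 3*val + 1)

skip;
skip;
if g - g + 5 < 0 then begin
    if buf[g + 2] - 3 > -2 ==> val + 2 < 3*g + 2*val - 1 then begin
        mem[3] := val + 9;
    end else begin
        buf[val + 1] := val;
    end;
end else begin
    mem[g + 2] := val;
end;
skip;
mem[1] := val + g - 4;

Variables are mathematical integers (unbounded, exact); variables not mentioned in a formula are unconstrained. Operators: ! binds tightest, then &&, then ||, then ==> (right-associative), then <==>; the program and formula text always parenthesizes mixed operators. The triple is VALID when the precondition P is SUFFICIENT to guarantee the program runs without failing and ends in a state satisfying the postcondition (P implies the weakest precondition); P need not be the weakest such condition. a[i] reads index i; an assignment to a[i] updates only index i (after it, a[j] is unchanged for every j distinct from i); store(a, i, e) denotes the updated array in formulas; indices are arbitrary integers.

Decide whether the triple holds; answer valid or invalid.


Working backward. After the program, the postcondition 3*g + g == 4 || ((2*g - 2 == 3*g ==> buf[val] + val - 9 < buf[g + 2] + 3) && val + 4 <= 3*val + 1) must hold; in canonical form it is 4*g == 4 || ((g == -2 ==> buf[val] + val < buf[g + 2] + 12) && 2*val >= 3).
Before mem[1] := val + g - 4: 4*g == 4 || ((g == -2 ==> buf[val] + val < buf[g + 2] + 12) && 2*val >= 3)
Before skip: 4*g == 4 || ((g == -2 ==> buf[val] + val < buf[g + 2] + 12) && 2*val >= 3)
Then branch requires ((buf[g + 2] > 1 ==> 3*g + val > 3) ==> (4*g == 4 || ((g == -2 ==> buf[val] + val < buf[g + 2] + 12) && 2*val >= 3))) && ((!(buf[g + 2] > 1 ==> 3*g + val > 3)) ==> (4*g == 4 || ((g == -2 ==> store(buf, val + 1, val)[val] + val < store(buf, val + 1, val)[g + 2] + 12) && 2*val >= 3))); else branch requires 4*g == 4 || ((g == -2 ==> buf[val] + val < buf[g + 2] + 12) && 2*val >= 3).
Before the if: 4*g == 4 || ((g == -2 ==> buf[val] + val < buf[g + 2] + 12) && 2*val >= 3)
Before skip: 4*g == 4 || ((g == -2 ==> buf[val] + val < buf[g + 2] + 12) && 2*val >= 3)
Before skip: 4*g == 4 || ((g == -2 ==> buf[val] + val < buf[g + 2] + 12) && 2*val >= 3)
The weakest precondition is 4*g == 4 || ((g == -2 ==> buf[val] + val < buf[g + 2] + 12) && 2*val >= 3).
Check whether 4*g == 4 || ((g == -2 ==> buf[val] + val < buf[g + 2] + 12) && 2*val >= 5) implies it.
Every state satisfying the precondition satisfies the weakest precondition: the implication holds.
Answer: valid


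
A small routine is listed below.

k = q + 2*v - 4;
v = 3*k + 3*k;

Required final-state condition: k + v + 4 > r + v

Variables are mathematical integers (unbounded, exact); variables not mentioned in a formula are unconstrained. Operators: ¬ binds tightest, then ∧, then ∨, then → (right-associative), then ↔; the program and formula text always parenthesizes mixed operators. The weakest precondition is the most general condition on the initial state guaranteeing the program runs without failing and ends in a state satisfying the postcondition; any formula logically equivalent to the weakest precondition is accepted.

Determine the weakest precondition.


Working backward. After the program, the postcondition k + v + 4 > r + v must hold; in canonical form it is k > r - 4.
Before v := 3*k + 3*k: k > r - 4
Before k := q + 2*v - 4: q + 2*v > r
Answer: WP = q + 2*v > r


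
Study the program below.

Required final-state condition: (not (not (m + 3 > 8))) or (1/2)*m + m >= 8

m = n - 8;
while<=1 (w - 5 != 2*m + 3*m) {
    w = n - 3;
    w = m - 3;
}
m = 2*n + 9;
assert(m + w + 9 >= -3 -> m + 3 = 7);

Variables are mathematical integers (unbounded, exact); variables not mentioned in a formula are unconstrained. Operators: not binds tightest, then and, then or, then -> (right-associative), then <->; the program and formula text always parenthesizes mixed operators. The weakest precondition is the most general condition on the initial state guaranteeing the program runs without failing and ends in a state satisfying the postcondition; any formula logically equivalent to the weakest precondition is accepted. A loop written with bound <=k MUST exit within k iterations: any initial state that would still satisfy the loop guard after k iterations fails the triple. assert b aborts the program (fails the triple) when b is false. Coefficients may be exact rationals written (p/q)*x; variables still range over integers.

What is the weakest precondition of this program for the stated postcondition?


Working backward. After the program, the postcondition (not (not (m + 3 > 8))) or (1/2)*m + m >= 8 must hold; in canonical form it is m > 5 or (3/2)*m >= 8.
Before assert m + w + 9 >= -3 -> m + 3 = 7: (m + w >= -12 -> m = 4) and (m > 5 or (3/2)*m >= 8)
Before m := 2*n + 9: (2*n + w >= -21 -> 2*n = -5) and (2*n > -4 or 3*n >= -11/2)
Before the loop (bound <=1), unroll the exhaustion recursion (WP_0 = exit-now case; WP_j = one more guarded iteration, up to j = 1):
  WP_0: (not (w != 5*m + 5)) and (2*n + w >= -21 -> 2*n = -5) and (2*n > -4 or 3*n >= -11/2)
  WP_1: (w != 5*m + 5 -> ((not (4*m != -8)) and (m + 2*n >= -18 -> 2*n = -5) and (2*n > -4 or 3*n >= -11/2))) and ((not (w != 5*m + 5)) -> ((2*n + w >= -21 -> 2*n = -5) and (2*n > -4 or 3*n >= -11/2)))
So before the loop: (w != 5*m + 5 -> ((not (4*m != -8)) and (m + 2*n >= -18 -> 2*n = -5) and (2*n > -4 or 3*n >= -11/2))) and ((not (w != 5*m + 5)) -> ((2*n + w >= -21 -> 2*n = -5) and (2*n > -4 or 3*n >= -11/2)))
Before m := n - 8: (w != 5*n - 35 -> ((not (4*n != 24)) and (3*n >= -10 -> 2*n = -5) and (2*n > -4 or 3*n >= -11/2))) and ((not (w != 5*n - 35)) -> ((2*n + w >= -21 -> 2*n = -5) and (2*n > -4 or 3*n >= -11/2)))
Answer: WP = (w != 5*n - 35 -> ((not (4*n != 24)) and (3*n >= -10 -> 2*n = -5) and (2*n > -4 or 3*n >= -11/2))) and ((not (w != 5*n - 35)) -> ((2*n + w >= -21 -> 2*n = -5) and (2*n > -4 or 3*n >= -11/2)))


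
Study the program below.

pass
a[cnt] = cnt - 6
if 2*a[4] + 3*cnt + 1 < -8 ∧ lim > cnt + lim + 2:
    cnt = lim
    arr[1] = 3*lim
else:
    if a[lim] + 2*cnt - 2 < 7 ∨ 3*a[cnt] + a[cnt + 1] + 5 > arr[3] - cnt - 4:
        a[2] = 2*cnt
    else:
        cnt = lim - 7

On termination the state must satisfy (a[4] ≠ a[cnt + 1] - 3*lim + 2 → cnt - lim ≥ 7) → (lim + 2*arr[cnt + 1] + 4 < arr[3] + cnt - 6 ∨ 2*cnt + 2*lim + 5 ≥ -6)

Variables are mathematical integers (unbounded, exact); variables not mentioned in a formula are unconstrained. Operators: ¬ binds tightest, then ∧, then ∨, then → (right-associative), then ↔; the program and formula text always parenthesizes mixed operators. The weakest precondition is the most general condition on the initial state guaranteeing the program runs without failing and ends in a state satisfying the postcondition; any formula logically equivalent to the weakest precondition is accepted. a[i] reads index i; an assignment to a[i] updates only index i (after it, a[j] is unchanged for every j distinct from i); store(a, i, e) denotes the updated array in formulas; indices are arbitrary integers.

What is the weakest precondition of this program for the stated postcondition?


Working backward. After the program, the postcondition (a[4] ≠ a[cnt + 1] - 3*lim + 2 → cnt - lim ≥ 7) → (lim + 2*arr[cnt + 1] + 4 < arr[3] + cnt - 6 ∨ 2*cnt + 2*lim + 5 ≥ -6) must hold; in canonical form it is (a[4] + 3*lim ≠ a[cnt + 1] + 2 → cnt ≥ lim + 7) → (2*arr[cnt + 1] + lim < arr[3] + cnt - 10 ∨ 2*cnt + 2*lim ≥ -11).
Then branch requires (¬(a[4] + 3*lim ≠ a[lim + 1] + 2)) → (2*store(arr, 1, 3*lim)[lim + 1] < arr[3] - 10 ∨ 4*lim ≥ -11); else branch requires ((a[lim] + 2*cnt < 9 ∨ a[cnt + 1] + 3*a[cnt] + cnt > arr[3] - 9) → ((a[4] + 3*lim ≠ store(a, 2, 2*cnt)[cnt + 1] + 2 → cnt ≥ lim + 7) → (2*arr[cnt + 1] + lim < arr[3] + cnt - 10 ∨ 2*cnt + 2*lim ≥ -11))) ∧ ((¬(a[lim] + 2*cnt < 9 ∨ a[cnt + 1] + 3*a[cnt] + cnt > arr[3] - 9)) → ((¬(a[4] + 3*lim ≠ a[lim - 6] + 2)) → (2*arr[lim - 6] < arr[3] - 17 ∨ 4*lim ≥ 3))).
Before the if: ((2*a[4] + 3*cnt < -9 ∧ cnt < -2) → ((¬(a[4] + 3*lim ≠ a[lim + 1] + 2)) → (2*store(arr, 1, 3*lim)[lim + 1] < arr[3] - 10 ∨ 4*lim ≥ -11))) ∧ ((¬(2*a[4] + 3*cnt < -9 ∧ cnt < -2)) → (((a[lim] + 2*cnt < 9 ∨ a[cnt + 1] + 3*a[cnt] + cnt > arr[3] - 9) → ((a[4] + 3*lim ≠ store(a, 2, 2*cnt)[cnt + 1] + 2 → cnt ≥ lim + 7) → (2*arr[cnt + 1] + lim < arr[3] + cnt - 10 ∨ 2*cnt + 2*lim ≥ -11))) ∧ ((¬(a[lim] + 2*cnt < 9 ∨ a[cnt + 1] + 3*a[cnt] + cnt > arr[3] - 9)) → ((¬(a[4] + 3*lim ≠ a[lim - 6] + 2)) → (2*arr[lim - 6] < arr[3] - 17 ∨ 4*lim ≥ 3)))))
Before a[cnt] := cnt - 6: ((2*store(a, cnt, cnt - 6)[4] + 3*cnt < -9 ∧ cnt < -2) → ((¬(store(a, cnt, cnt - 6)[4] + 3*lim ≠ store(a, cnt, cnt - 6)[lim + 1] + 2)) → (2*store(arr, 1, 3*lim)[lim + 1] < arr[3] - 10 ∨ 4*lim ≥ -11))) ∧ ((¬(2*store(a, cnt, cnt - 6)[4] + 3*cnt < -9 ∧ cnt < -2)) → (((store(a, cnt, cnt - 6)[lim] + 2*cnt < 9 ∨ store(a, cnt, cnt - 6)[cnt + 1] + 3*store(a, cnt, cnt - 6)[cnt] + cnt > arr[3] - 9) → ((store(a, cnt, cnt - 6)[4] + 3*lim ≠ store(store(a, cnt, cnt - 6), 2, 2*cnt)[cnt + 1] + 2 → cnt ≥ lim + 7) → (2*arr[cnt + 1] + lim < arr[3] + cnt - 10 ∨ 2*cnt + 2*lim ≥ -11))) ∧ ((¬(store(a, cnt, cnt - 6)[lim] + 2*cnt < 9 ∨ store(a, cnt, cnt - 6)[cnt + 1] + 3*store(a, cnt, cnt - 6)[cnt] + cnt > arr[3] - 9)) → ((¬(store(a, cnt, cnt - 6)[4] + 3*lim ≠ store(a, cnt, cnt - 6)[lim - 6] + 2)) → (2*arr[lim - 6] < arr[3] - 17 ∨ 4*lim ≥ 3)))))
Before skip: ((2*store(a, cnt, cnt - 6)[4] + 3*cnt < -9 ∧ cnt < -2) → ((¬(store(a, cnt, cnt - 6)[4] + 3*lim ≠ store(a, cnt, cnt - 6)[lim + 1] + 2)) → (2*store(arr, 1, 3*lim)[lim + 1] < arr[3] - 10 ∨ 4*lim ≥ -11))) ∧ ((¬(2*store(a, cnt, cnt - 6)[4] + 3*cnt < -9 ∧ cnt < -2)) → (((store(a, cnt, cnt - 6)[lim] + 2*cnt < 9 ∨ store(a, cnt, cnt - 6)[cnt + 1] + 3*store(a, cnt, cnt - 6)[cnt] + cnt > arr[3] - 9) → ((store(a, cnt, cnt - 6)[4] + 3*lim ≠ store(store(a, cnt, cnt - 6), 2, 2*cnt)[cnt + 1] + 2 → cnt ≥ lim + 7) → (2*arr[cnt + 1] + lim < arr[3] + cnt - 10 ∨ 2*cnt + 2*lim ≥ -11))) ∧ ((¬(store(a, cnt, cnt - 6)[lim] + 2*cnt < 9 ∨ store(a, cnt, cnt - 6)[cnt + 1] + 3*store(a, cnt, cnt - 6)[cnt] + cnt > arr[3] - 9)) → ((¬(store(a, cnt, cnt - 6)[4] + 3*lim ≠ store(a, cnt, cnt - 6)[lim - 6] + 2)) → (2*arr[lim - 6] < arr[3] - 17 ∨ 4*lim ≥ 3)))))
Answer: WP = ((2*store(a, cnt, cnt - 6)[4] + 3*cnt < -9 ∧ cnt < -2) → ((¬(store(a, cnt, cnt - 6)[4] + 3*lim ≠ store(a, cnt, cnt - 6)[lim + 1] + 2)) → (2*store(arr, 1, 3*lim)[lim + 1] < arr[3] - 10 ∨ 4*lim ≥ -11))) ∧ ((¬(2*store(a, cnt, cnt - 6)[4] + 3*cnt < -9 ∧ cnt < -2)) → (((store(a, cnt, cnt - 6)[lim] + 2*cnt < 9 ∨ store(a, cnt, cnt - 6)[cnt + 1] + 3*store(a, cnt, cnt - 6)[cnt] + cnt > arr[3] - 9) → ((store(a, cnt, cnt - 6)[4] + 3*lim ≠ store(store(a, cnt, cnt - 6), 2, 2*cnt)[cnt + 1] + 2 → cnt ≥ lim + 7) → (2*arr[cnt + 1] + lim < arr[3] + cnt - 10 ∨ 2*cnt + 2*lim ≥ -11))) ∧ ((¬(store(a, cnt, cnt - 6)[lim] + 2*cnt < 9 ∨ store(a, cnt, cnt - 6)[cnt + 1] + 3*store(a, cnt, cnt - 6)[cnt] + cnt > arr[3] - 9)) → ((¬(store(a, cnt, cnt - 6)[4] + 3*lim ≠ store(a, cnt, cnt - 6)[lim - 6] + 2)) → (2*arr[lim - 6] < arr[3] - 17 ∨ 4*lim ≥ 3)))))


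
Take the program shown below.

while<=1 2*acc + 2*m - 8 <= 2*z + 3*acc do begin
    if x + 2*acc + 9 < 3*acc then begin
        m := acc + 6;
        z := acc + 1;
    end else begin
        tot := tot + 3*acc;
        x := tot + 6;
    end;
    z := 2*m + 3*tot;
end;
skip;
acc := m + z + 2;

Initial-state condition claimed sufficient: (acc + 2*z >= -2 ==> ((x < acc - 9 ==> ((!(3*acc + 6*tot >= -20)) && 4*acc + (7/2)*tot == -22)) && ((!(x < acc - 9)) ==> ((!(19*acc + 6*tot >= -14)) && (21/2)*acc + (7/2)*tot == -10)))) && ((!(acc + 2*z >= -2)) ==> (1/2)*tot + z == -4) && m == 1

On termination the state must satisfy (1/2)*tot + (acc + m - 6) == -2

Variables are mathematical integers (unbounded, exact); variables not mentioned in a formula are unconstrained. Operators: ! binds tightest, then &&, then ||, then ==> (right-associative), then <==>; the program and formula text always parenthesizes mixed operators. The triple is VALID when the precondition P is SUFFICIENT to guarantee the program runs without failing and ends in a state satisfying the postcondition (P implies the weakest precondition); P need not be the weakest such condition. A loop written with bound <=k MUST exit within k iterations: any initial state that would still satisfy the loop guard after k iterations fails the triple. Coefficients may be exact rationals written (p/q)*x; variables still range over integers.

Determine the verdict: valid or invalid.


Working backward. After the program, the postcondition (1/2)*tot + (acc + m - 6) == -2 must hold; in canonical form it is acc + m + (1/2)*tot == 4.
Before acc := m + z + 2: 2*m + (1/2)*tot + z == 2
Before skip: 2*m + (1/2)*tot + z == 2
Before the loop (bound <=1), unroll the exhaustion recursion (WP_0 = exit-now case; WP_j = one more guarded iteration, up to j = 1):
  WP_0: (!(2*m <= acc + 2*z + 8)) && 2*m + (1/2)*tot + z == 2
  WP_1: (2*m <= acc + 2*z + 8 ==> ((x < acc - 9 ==> ((!(3*acc + 6*tot >= -20)) && 4*acc + (7/2)*tot == -22)) && ((!(x < acc - 9)) ==> ((!(19*acc + 2*m + 6*tot >= -8)) && (21/2)*acc + 4*m + (7/2)*tot == 2)))) && ((!(2*m <= acc + 2*z + 8)) ==> 2*m + (1/2)*tot + z == 2)
So before the loop: (2*m <= acc + 2*z + 8 ==> ((x < acc - 9 ==> ((!(3*acc + 6*tot >= -20)) && 4*acc + (7/2)*tot == -22)) && ((!(x < acc - 9)) ==> ((!(19*acc + 2*m + 6*tot >= -8)) && (21/2)*acc + 4*m + (7/2)*tot == 2)))) && ((!(2*m <= acc + 2*z + 8)) ==> 2*m + (1/2)*tot + z == 2)
The weakest precondition is (2*m <= acc + 2*z + 8 ==> ((x < acc - 9 ==> ((!(3*acc + 6*tot >= -20)) && 4*acc + (7/2)*tot == -22)) && ((!(x < acc - 9)) ==> ((!(19*acc + 2*m + 6*tot >= -8)) && (21/2)*acc + 4*m + (7/2)*tot == 2)))) && ((!(2*m <= acc + 2*z + 8)) ==> 2*m + (1/2)*tot + z == 2).
Check whether (acc + 2*z >= -2 ==> ((x < acc - 9 ==> ((!(3*acc + 6*tot >= -20)) && 4*acc + (7/2)*tot == -22)) && ((!(x < acc - 9)) ==> ((!(19*acc + 6*tot >= -14)) && (21/2)*acc + (7/2)*tot == -10)))) && ((!(acc + 2*z >= -2)) ==> (1/2)*tot + z == -4) && m == 1 implies it.
Countermodel: at the initial state acc = -3, m = 1, tot = -2, x = -13, z = -3, the precondition holds but the weakest precondition fails.
Answer: invalid


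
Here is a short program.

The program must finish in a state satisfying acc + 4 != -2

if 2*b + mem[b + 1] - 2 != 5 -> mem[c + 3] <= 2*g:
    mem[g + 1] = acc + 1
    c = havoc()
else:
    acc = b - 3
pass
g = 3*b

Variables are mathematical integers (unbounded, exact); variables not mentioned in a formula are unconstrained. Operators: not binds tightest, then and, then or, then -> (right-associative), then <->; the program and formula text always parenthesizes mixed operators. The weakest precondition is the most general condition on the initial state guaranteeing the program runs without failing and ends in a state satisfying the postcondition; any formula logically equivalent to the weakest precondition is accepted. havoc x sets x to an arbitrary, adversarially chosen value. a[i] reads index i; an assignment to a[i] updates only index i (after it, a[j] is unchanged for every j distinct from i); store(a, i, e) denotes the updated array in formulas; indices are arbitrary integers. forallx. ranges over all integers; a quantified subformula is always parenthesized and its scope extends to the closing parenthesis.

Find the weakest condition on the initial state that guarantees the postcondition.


Working backward. After the program, the postcondition acc + 4 != -2 must hold; in canonical form it is acc != -6.
Before g := 3*b: acc != -6
Before skip: acc != -6
Then branch requires acc != -6; else branch requires b != -3.
Before the if: ((mem[b + 1] + 2*b != 7 -> mem[c + 3] <= 2*g) -> acc != -6) and ((not (mem[b + 1] + 2*b != 7 -> mem[c + 3] <= 2*g)) -> b != -3)
Answer: WP = ((mem[b + 1] + 2*b != 7 -> mem[c + 3] <= 2*g) -> acc != -6) and ((not (mem[b + 1] + 2*b != 7 -> mem[c + 3] <= 2*g)) -> b != -3)
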